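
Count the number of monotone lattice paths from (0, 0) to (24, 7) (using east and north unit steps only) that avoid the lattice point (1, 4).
Number of paths = 2616575

Total paths from (0, 0) to (24, 7): C(31, 24) = 2629575. Paths through (1, 4): (paths (0, 0) → (1, 4)) × (paths (1, 4) → (24, 7)) = C(5, 1) · C(26, 23) = 5 · 2600 = 13000. Avoidance count = 2629575 − 13000 = 2616575.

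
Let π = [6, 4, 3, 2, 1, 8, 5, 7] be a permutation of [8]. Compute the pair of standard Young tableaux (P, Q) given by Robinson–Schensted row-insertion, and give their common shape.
P = [1, 5, 7] / [2, 8] / [3] / [4] / [6];  Q = [1, 6, 8] / [2, 7] / [3] / [4] / [5];  common shape = (3, 2, 1, 1, 1)

Row-insert the values π_1, π_2, … into P one at a time, bumping the leftmost entry strictly greater than the inserted value down to the next row. The recording tableau Q records, in position (i, j), the step at which that cell was added to P.
  Insert 6 (step 1): P = [6];  Q = [1]
  Insert 4 (step 2): P = [4] / [6];  Q = [1] / [2]
  Insert 3 (step 3): P = [3] / [4] / [6];  Q = [1] / [2] / [3]
  Insert 2 (step 4): P = [2] / [3] / [4] / [6];  Q = [1] / [2] / [3] / [4]
  Insert 1 (step 5): P = [1] / [2] / [3] / [4] / [6];  Q = [1] / [2] / [3] / [4] / [5]
  Insert 8 (step 6): P = [1, 8] / [2] / [3] / [4] / [6];  Q = [1, 6] / [2] / [3] / [4] / [5]
  Insert 5 (step 7): P = [1, 5] / [2, 8] / [3] / [4] / [6];  Q = [1, 6] / [2, 7] / [3] / [4] / [5]
  Insert 7 (step 8): P = [1, 5, 7] / [2, 8] / [3] / [4] / [6];  Q = [1, 6, 8] / [2, 7] / [3] / [4] / [5]
Final shape: (3, 2, 1, 1, 1).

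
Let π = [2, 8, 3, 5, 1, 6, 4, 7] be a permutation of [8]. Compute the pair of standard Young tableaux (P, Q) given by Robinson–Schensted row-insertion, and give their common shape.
P = [1, 3, 4, 6, 7] / [2, 5] / [8];  Q = [1, 2, 4, 6, 8] / [3, 7] / [5];  common shape = (5, 2, 1)

Row-insert the values π_1, π_2, … into P one at a time, bumping the leftmost entry strictly greater than the inserted value down to the next row. The recording tableau Q records, in position (i, j), the step at which that cell was added to P.
  Insert 2 (step 1): P = [2];  Q = [1]
  Insert 8 (step 2): P = [2, 8];  Q = [1, 2]
  Insert 3 (step 3): P = [2, 3] / [8];  Q = [1, 2] / [3]
  Insert 5 (step 4): P = [2, 3, 5] / [8];  Q = [1, 2, 4] / [3]
  Insert 1 (step 5): P = [1, 3, 5] / [2] / [8];  Q = [1, 2, 4] / [3] / [5]
  Insert 6 (step 6): P = [1, 3, 5, 6] / [2] / [8];  Q = [1, 2, 4, 6] / [3] / [5]
  Insert 4 (step 7): P = [1, 3, 4, 6] / [2, 5] / [8];  Q = [1, 2, 4, 6] / [3, 7] / [5]
  Insert 7 (step 8): P = [1, 3, 4, 6, 7] / [2, 5] / [8];  Q = [1, 2, 4, 6, 8] / [3, 7] / [5]
Final shape: (5, 2, 1).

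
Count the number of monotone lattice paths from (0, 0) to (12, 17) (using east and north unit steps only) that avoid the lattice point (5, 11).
Number of paths = 44400447

Total paths from (0, 0) to (12, 17): C(29, 12) = 51895935. Paths through (5, 11): (paths (0, 0) → (5, 11)) × (paths (5, 11) → (12, 17)) = C(16, 5) · C(13, 7) = 4368 · 1716 = 7495488. Avoidance count = 51895935 − 7495488 = 44400447.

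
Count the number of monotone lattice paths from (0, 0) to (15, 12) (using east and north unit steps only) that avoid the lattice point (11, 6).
Number of paths = 14784900

Total paths from (0, 0) to (15, 12): C(27, 15) = 17383860. Paths through (11, 6): (paths (0, 0) → (11, 6)) × (paths (11, 6) → (15, 12)) = C(17, 11) · C(10, 4) = 12376 · 210 = 2598960. Avoidance count = 17383860 − 2598960 = 14784900.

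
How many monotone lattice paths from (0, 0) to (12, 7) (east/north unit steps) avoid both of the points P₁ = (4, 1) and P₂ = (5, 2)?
Number of paths = 26661

Inclusion–exclusion. Total paths: C(19, 12) = 50388. Through P₁: C(5, 4)·C(14, 8) = 15015. Through P₂: C(7, 5)·C(12, 7) = 16632. Since P₁ is strictly southwest of P₂, a monotone path through both must visit P₁ then P₂; paths through both = C(5, 4)·C(2, 1)·C(12, 7) = 7920. Avoid both = 50388 − 15015 − 16632 + 7920 = 26661.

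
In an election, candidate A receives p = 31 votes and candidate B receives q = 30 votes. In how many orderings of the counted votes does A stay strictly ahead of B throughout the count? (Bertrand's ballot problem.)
Strict-lead orderings = 3814986502092304

Total orderings of the 61 votes with 31 for A: C(61, 31) = 232714176627630544. By the Bertrand ballot formula (Cycle Lemma / reflection principle), the number of orderings in which A is strictly ahead of B throughout is (p − q)/(p + q) · C(p + q, p) = (31 − 30)/(31 + 30) · 232714176627630544 = 3814986502092304.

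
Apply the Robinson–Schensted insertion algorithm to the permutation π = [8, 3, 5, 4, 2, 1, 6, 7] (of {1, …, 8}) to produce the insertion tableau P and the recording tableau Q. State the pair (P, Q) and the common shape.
P = [1, 4, 6, 7] / [2] / [3] / [5] / [8];  Q = [1, 3, 7, 8] / [2] / [4] / [5] / [6];  common shape = (4, 1, 1, 1, 1)

Row-insert the values π_1, π_2, … into P one at a time, bumping the leftmost entry strictly greater than the inserted value down to the next row. The recording tableau Q records, in position (i, j), the step at which that cell was added to P.
  Insert 8 (step 1): P = [8];  Q = [1]
  Insert 3 (step 2): P = [3] / [8];  Q = [1] / [2]
  Insert 5 (step 3): P = [3, 5] / [8];  Q = [1, 3] / [2]
  Insert 4 (step 4): P = [3, 4] / [5] / [8];  Q = [1, 3] / [2] / [4]
  Insert 2 (step 5): P = [2, 4] / [3] / [5] / [8];  Q = [1, 3] / [2] / [4] / [5]
  Insert 1 (step 6): P = [1, 4] / [2] / [3] / [5] / [8];  Q = [1, 3] / [2] / [4] / [5] / [6]
  Insert 6 (step 7): P = [1, 4, 6] / [2] / [3] / [5] / [8];  Q = [1, 3, 7] / [2] / [4] / [5] / [6]
  Insert 7 (step 8): P = [1, 4, 6, 7] / [2] / [3] / [5] / [8];  Q = [1, 3, 7, 8] / [2] / [4] / [5] / [6]
Final shape: (4, 1, 1, 1, 1).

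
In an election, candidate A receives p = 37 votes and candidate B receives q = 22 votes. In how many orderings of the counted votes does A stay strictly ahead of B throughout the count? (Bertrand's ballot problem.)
Strict-lead orderings = 2279079007118550

Total orderings of the 59 votes with 37 for A: C(59, 37) = 8964377427999630. By the Bertrand ballot formula (Cycle Lemma / reflection principle), the number of orderings in which A is strictly ahead of B throughout is (p − q)/(p + q) · C(p + q, p) = (37 − 22)/(37 + 22) · 8964377427999630 = 2279079007118550.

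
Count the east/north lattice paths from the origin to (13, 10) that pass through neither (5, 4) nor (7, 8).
Number of paths = 638428

Inclusion–exclusion. Total paths: C(23, 13) = 1144066. Through P₁: C(9, 5)·C(14, 8) = 378378. Through P₂: C(15, 7)·C(8, 6) = 180180. Since P₁ is strictly southwest of P₂, a monotone path through both must visit P₁ then P₂; paths through both = C(9, 5)·C(6, 2)·C(8, 6) = 52920. Avoid both = 1144066 − 378378 − 180180 + 52920 = 638428.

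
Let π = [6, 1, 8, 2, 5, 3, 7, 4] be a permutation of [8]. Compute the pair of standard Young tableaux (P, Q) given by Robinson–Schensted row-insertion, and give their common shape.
P = [1, 2, 3, 4] / [5, 7] / [6, 8];  Q = [1, 3, 5, 7] / [2, 4] / [6, 8];  common shape = (4, 2, 2)

Row-insert the values π_1, π_2, … into P one at a time, bumping the leftmost entry strictly greater than the inserted value down to the next row. The recording tableau Q records, in position (i, j), the step at which that cell was added to P.
  Insert 6 (step 1): P = [6];  Q = [1]
  Insert 1 (step 2): P = [1] / [6];  Q = [1] / [2]
  Insert 8 (step 3): P = [1, 8] / [6];  Q = [1, 3] / [2]
  Insert 2 (step 4): P = [1, 2] / [6, 8];  Q = [1, 3] / [2, 4]
  Insert 5 (step 5): P = [1, 2, 5] / [6, 8];  Q = [1, 3, 5] / [2, 4]
  Insert 3 (step 6): P = [1, 2, 3] / [5, 8] / [6];  Q = [1, 3, 5] / [2, 4] / [6]
  Insert 7 (step 7): P = [1, 2, 3, 7] / [5, 8] / [6];  Q = [1, 3, 5, 7] / [2, 4] / [6]
  Insert 4 (step 8): P = [1, 2, 3, 4] / [5, 7] / [6, 8];  Q = [1, 3, 5, 7] / [2, 4] / [6, 8]
Final shape: (4, 2, 2).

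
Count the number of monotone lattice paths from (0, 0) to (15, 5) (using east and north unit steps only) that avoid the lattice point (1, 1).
Number of paths = 9384

Total paths from (0, 0) to (15, 5): C(20, 15) = 15504. Paths through (1, 1): (paths (0, 0) → (1, 1)) × (paths (1, 1) → (15, 5)) = C(2, 1) · C(18, 14) = 2 · 3060 = 6120. Avoidance count = 15504 − 6120 = 9384.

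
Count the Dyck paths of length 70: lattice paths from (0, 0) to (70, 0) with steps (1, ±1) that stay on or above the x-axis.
C_35 = 3116285494907301262

These Dyck paths are counted by the Catalan number C_n = (1/(n + 1)) · C(2n, n). For n = 35: C_35 = (1/36) · C(70, 35) = 112186277816662845432/36 = 3116285494907301262.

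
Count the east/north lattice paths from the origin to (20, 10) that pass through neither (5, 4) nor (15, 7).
Number of paths = 15675303

Inclusion–exclusion. Total paths: C(30, 20) = 30045015. Through P₁: C(9, 5)·C(21, 15) = 6837264. Through P₂: C(22, 15)·C(8, 5) = 9550464. Since P₁ is strictly southwest of P₂, a monotone path through both must visit P₁ then P₂; paths through both = C(9, 5)·C(13, 10)·C(8, 5) = 2018016. Avoid both = 30045015 − 6837264 − 9550464 + 2018016 = 15675303.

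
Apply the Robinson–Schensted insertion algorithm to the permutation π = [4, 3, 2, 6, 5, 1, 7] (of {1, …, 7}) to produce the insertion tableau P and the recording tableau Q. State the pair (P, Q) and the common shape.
P = [1, 5, 7] / [2, 6] / [3] / [4];  Q = [1, 4, 7] / [2, 5] / [3] / [6];  common shape = (3, 2, 1, 1)

Row-insert the values π_1, π_2, … into P one at a time, bumping the leftmost entry strictly greater than the inserted value down to the next row. The recording tableau Q records, in position (i, j), the step at which that cell was added to P.
  Insert 4 (step 1): P = [4];  Q = [1]
  Insert 3 (step 2): P = [3] / [4];  Q = [1] / [2]
  Insert 2 (step 3): P = [2] / [3] / [4];  Q = [1] / [2] / [3]
  Insert 6 (step 4): P = [2, 6] / [3] / [4];  Q = [1, 4] / [2] / [3]
  Insert 5 (step 5): P = [2, 5] / [3, 6] / [4];  Q = [1, 4] / [2, 5] / [3]
  Insert 1 (step 6): P = [1, 5] / [2, 6] / [3] / [4];  Q = [1, 4] / [2, 5] / [3] / [6]
  Insert 7 (step 7): P = [1, 5, 7] / [2, 6] / [3] / [4];  Q = [1, 4, 7] / [2, 5] / [3] / [6]
Final shape: (3, 2, 1, 1).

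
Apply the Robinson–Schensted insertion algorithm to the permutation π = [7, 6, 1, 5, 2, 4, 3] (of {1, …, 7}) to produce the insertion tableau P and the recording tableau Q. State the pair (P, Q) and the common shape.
P = [1, 2, 3] / [4] / [5] / [6] / [7];  Q = [1, 4, 6] / [2] / [3] / [5] / [7];  common shape = (3, 1, 1, 1, 1)

Row-insert the values π_1, π_2, … into P one at a time, bumping the leftmost entry strictly greater than the inserted value down to the next row. The recording tableau Q records, in position (i, j), the step at which that cell was added to P.
  Insert 7 (step 1): P = [7];  Q = [1]
  Insert 6 (step 2): P = [6] / [7];  Q = [1] / [2]
  Insert 1 (step 3): P = [1] / [6] / [7];  Q = [1] / [2] / [3]
  Insert 5 (step 4): P = [1, 5] / [6] / [7];  Q = [1, 4] / [2] / [3]
  Insert 2 (step 5): P = [1, 2] / [5] / [6] / [7];  Q = [1, 4] / [2] / [3] / [5]
  Insert 4 (step 6): P = [1, 2, 4] / [5] / [6] / [7];  Q = [1, 4, 6] / [2] / [3] / [5]
  Insert 3 (step 7): P = [1, 2, 3] / [4] / [5] / [6] / [7];  Q = [1, 4, 6] / [2] / [3] / [5] / [7]
Final shape: (3, 1, 1, 1, 1).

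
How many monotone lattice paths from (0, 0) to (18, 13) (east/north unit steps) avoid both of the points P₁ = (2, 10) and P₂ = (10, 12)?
Number of paths = 200396037

Inclusion–exclusion. Total paths: C(31, 18) = 206253075. Through P₁: C(12, 2)·C(19, 16) = 63954. Through P₂: C(22, 10)·C(9, 8) = 5819814. Since P₁ is strictly southwest of P₂, a monotone path through both must visit P₁ then P₂; paths through both = C(12, 2)·C(10, 8)·C(9, 8) = 26730. Avoid both = 206253075 − 63954 − 5819814 + 26730 = 200396037.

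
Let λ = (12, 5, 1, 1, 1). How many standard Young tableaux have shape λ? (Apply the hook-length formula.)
# SYT of shape (12, 5, 1, 1, 1) = 2204475

Hook-length formula: f^λ = n! / Π hook(c), product over all cells c of the Young diagram. For λ = (12, 5, 1, 1, 1), n = 20 boxes. Hook lengths by row (left-to-right, top-to-bottom): [16, 12, 11, 10, 9, 7, 6, 5, 4, 3, 2, 1]; [8, 4, 3, 2, 1]; [3]; [2]; [1]. Product of hooks = 1103619686400. So f^λ = 20! / 1103619686400 = 2432902008176640000 / 1103619686400 = 2204475.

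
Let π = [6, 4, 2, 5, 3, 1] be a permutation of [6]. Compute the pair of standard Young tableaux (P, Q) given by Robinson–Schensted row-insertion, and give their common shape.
P = [1, 3] / [2, 5] / [4] / [6];  Q = [1, 4] / [2, 5] / [3] / [6];  common shape = (2, 2, 1, 1)

Row-insert the values π_1, π_2, … into P one at a time, bumping the leftmost entry strictly greater than the inserted value down to the next row. The recording tableau Q records, in position (i, j), the step at which that cell was added to P.
  Insert 6 (step 1): P = [6];  Q = [1]
  Insert 4 (step 2): P = [4] / [6];  Q = [1] / [2]
  Insert 2 (step 3): P = [2] / [4] / [6];  Q = [1] / [2] / [3]
  Insert 5 (step 4): P = [2, 5] / [4] / [6];  Q = [1, 4] / [2] / [3]
  Insert 3 (step 5): P = [2, 3] / [4, 5] / [6];  Q = [1, 4] / [2, 5] / [3]
  Insert 1 (step 6): P = [1, 3] / [2, 5] / [4] / [6];  Q = [1, 4] / [2, 5] / [3] / [6]
Final shape: (2, 2, 1, 1).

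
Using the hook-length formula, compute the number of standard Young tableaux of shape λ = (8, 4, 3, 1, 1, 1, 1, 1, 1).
# SYT of shape (8, 4, 3, 1, 1, 1, 1, 1, 1) = 180032125

Hook-length formula: f^λ = n! / Π hook(c), product over all cells c of the Young diagram. For λ = (8, 4, 3, 1, 1, 1, 1, 1, 1), n = 21 boxes. Hook lengths by row (left-to-right, top-to-bottom): [16, 9, 8, 6, 4, 3, 2, 1]; [11, 4, 3, 1]; [9, 2, 1]; [6]; [5]; [4]; [3]; [2]; [1]. Product of hooks = 283787919360. So f^λ = 21! / 283787919360 = 51090942171709440000 / 283787919360 = 180032125.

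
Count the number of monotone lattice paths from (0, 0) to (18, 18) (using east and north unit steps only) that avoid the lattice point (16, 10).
Number of paths = 8836107225

Total paths from (0, 0) to (18, 18): C(36, 18) = 9075135300. Paths through (16, 10): (paths (0, 0) → (16, 10)) × (paths (16, 10) → (18, 18)) = C(26, 16) · C(10, 2) = 5311735 · 45 = 239028075. Avoidance count = 9075135300 − 239028075 = 8836107225.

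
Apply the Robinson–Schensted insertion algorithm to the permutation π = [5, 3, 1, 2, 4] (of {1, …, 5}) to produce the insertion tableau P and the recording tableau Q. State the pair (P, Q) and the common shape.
P = [1, 2, 4] / [3] / [5];  Q = [1, 4, 5] / [2] / [3];  common shape = (3, 1, 1)

Row-insert the values π_1, π_2, … into P one at a time, bumping the leftmost entry strictly greater than the inserted value down to the next row. The recording tableau Q records, in position (i, j), the step at which that cell was added to P.
  Insert 5 (step 1): P = [5];  Q = [1]
  Insert 3 (step 2): P = [3] / [5];  Q = [1] / [2]
  Insert 1 (step 3): P = [1] / [3] / [5];  Q = [1] / [2] / [3]
  Insert 2 (step 4): P = [1, 2] / [3] / [5];  Q = [1, 4] / [2] / [3]
  Insert 4 (step 5): P = [1, 2, 4] / [3] / [5];  Q = [1, 4, 5] / [2] / [3]
Final shape: (3, 1, 1).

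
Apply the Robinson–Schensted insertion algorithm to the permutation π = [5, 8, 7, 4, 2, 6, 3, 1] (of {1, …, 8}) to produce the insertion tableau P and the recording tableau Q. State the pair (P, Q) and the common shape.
P = [1, 3] / [2, 6] / [4, 7] / [5] / [8];  Q = [1, 2] / [3, 6] / [4, 7] / [5] / [8];  common shape = (2, 2, 2, 1, 1)

Row-insert the values π_1, π_2, … into P one at a time, bumping the leftmost entry strictly greater than the inserted value down to the next row. The recording tableau Q records, in position (i, j), the step at which that cell was added to P.
  Insert 5 (step 1): P = [5];  Q = [1]
  Insert 8 (step 2): P = [5, 8];  Q = [1, 2]
  Insert 7 (step 3): P = [5, 7] / [8];  Q = [1, 2] / [3]
  Insert 4 (step 4): P = [4, 7] / [5] / [8];  Q = [1, 2] / [3] / [4]
  Insert 2 (step 5): P = [2, 7] / [4] / [5] / [8];  Q = [1, 2] / [3] / [4] / [5]
  Insert 6 (step 6): P = [2, 6] / [4, 7] / [5] / [8];  Q = [1, 2] / [3, 6] / [4] / [5]
  Insert 3 (step 7): P = [2, 3] / [4, 6] / [5, 7] / [8];  Q = [1, 2] / [3, 6] / [4, 7] / [5]
  Insert 1 (step 8): P = [1, 3] / [2, 6] / [4, 7] / [5] / [8];  Q = [1, 2] / [3, 6] / [4, 7] / [5] / [8]
Final shape: (2, 2, 2, 1, 1).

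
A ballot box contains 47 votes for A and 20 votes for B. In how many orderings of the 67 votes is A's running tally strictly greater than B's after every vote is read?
Strict-lead orderings = 23358544941972240

Total orderings of the 67 votes with 47 for A: C(67, 47) = 57963796707857040. By the Bertrand ballot formula (Cycle Lemma / reflection principle), the number of orderings in which A is strictly ahead of B throughout is (p − q)/(p + q) · C(p + q, p) = (47 − 20)/(47 + 20) · 57963796707857040 = 23358544941972240.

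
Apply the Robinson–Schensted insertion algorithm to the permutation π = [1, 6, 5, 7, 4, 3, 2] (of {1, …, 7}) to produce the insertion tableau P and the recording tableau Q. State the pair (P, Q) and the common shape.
P = [1, 2, 7] / [3] / [4] / [5] / [6];  Q = [1, 2, 4] / [3] / [5] / [6] / [7];  common shape = (3, 1, 1, 1, 1)

Row-insert the values π_1, π_2, … into P one at a time, bumping the leftmost entry strictly greater than the inserted value down to the next row. The recording tableau Q records, in position (i, j), the step at which that cell was added to P.
  Insert 1 (step 1): P = [1];  Q = [1]
  Insert 6 (step 2): P = [1, 6];  Q = [1, 2]
  Insert 5 (step 3): P = [1, 5] / [6];  Q = [1, 2] / [3]
  Insert 7 (step 4): P = [1, 5, 7] / [6];  Q = [1, 2, 4] / [3]
  Insert 4 (step 5): P = [1, 4, 7] / [5] / [6];  Q = [1, 2, 4] / [3] / [5]
  Insert 3 (step 6): P = [1, 3, 7] / [4] / [5] / [6];  Q = [1, 2, 4] / [3] / [5] / [6]
  Insert 2 (step 7): P = [1, 2, 7] / [3] / [4] / [5] / [6];  Q = [1, 2, 4] / [3] / [5] / [6] / [7]
Final shape: (3, 1, 1, 1, 1).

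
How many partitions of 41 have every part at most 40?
p(41, parts ≤ 40) = 44582

Use the recurrence p(n, m) = p(n, m−1) + p(n−m, m): either the largest part is < m (count p(n, m−1)) or the largest part is exactly m (remove one copy of m, count p(n−m, m)). With p(0, ·) = 1 this gives p(41, parts ≤ 40) = 44582. (By conjugating Young diagrams, this also counts partitions of 41 into at most 40 parts.)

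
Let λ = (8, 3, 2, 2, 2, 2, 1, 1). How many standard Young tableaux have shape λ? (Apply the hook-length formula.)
# SYT of shape (8, 3, 2, 2, 2, 2, 1, 1) = 155195040

Hook-length formula: f^λ = n! / Π hook(c), product over all cells c of the Young diagram. For λ = (8, 3, 2, 2, 2, 2, 1, 1), n = 21 boxes. Hook lengths by row (left-to-right, top-to-bottom): [15, 12, 7, 5, 4, 3, 2, 1]; [9, 6, 1]; [7, 4]; [6, 3]; [5, 2]; [4, 1]; [2]; [1]. Product of hooks = 329204736000. So f^λ = 21! / 329204736000 = 51090942171709440000 / 329204736000 = 155195040.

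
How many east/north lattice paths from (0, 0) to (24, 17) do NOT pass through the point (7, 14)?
Number of paths = 151451921250

Total paths from (0, 0) to (24, 17): C(41, 24) = 151584480450. Paths through (7, 14): (paths (0, 0) → (7, 14)) × (paths (7, 14) → (24, 17)) = C(21, 7) · C(20, 17) = 116280 · 1140 = 132559200. Avoidance count = 151584480450 − 132559200 = 151451921250.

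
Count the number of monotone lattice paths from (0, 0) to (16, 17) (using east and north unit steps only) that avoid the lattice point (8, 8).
Number of paths = 853933410

Total paths from (0, 0) to (16, 17): C(33, 16) = 1166803110. Paths through (8, 8): (paths (0, 0) → (8, 8)) × (paths (8, 8) → (16, 17)) = C(16, 8) · C(17, 8) = 12870 · 24310 = 312869700. Avoidance count = 1166803110 − 312869700 = 853933410.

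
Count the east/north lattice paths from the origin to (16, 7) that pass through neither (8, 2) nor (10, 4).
Number of paths = 125838

Inclusion–exclusion. Total paths: C(23, 16) = 245157. Through P₁: C(10, 8)·C(13, 8) = 57915. Through P₂: C(14, 10)·C(9, 6) = 84084. Since P₁ is strictly southwest of P₂, a monotone path through both must visit P₁ then P₂; paths through both = C(10, 8)·C(4, 2)·C(9, 6) = 22680. Avoid both = 245157 − 57915 − 84084 + 22680 = 125838.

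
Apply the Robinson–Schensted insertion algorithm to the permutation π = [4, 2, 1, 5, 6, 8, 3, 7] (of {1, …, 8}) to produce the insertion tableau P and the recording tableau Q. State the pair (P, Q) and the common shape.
P = [1, 3, 6, 7] / [2, 5, 8] / [4];  Q = [1, 4, 5, 6] / [2, 7, 8] / [3];  common shape = (4, 3, 1)

Row-insert the values π_1, π_2, … into P one at a time, bumping the leftmost entry strictly greater than the inserted value down to the next row. The recording tableau Q records, in position (i, j), the step at which that cell was added to P.
  Insert 4 (step 1): P = [4];  Q = [1]
  Insert 2 (step 2): P = [2] / [4];  Q = [1] / [2]
  Insert 1 (step 3): P = [1] / [2] / [4];  Q = [1] / [2] / [3]
  Insert 5 (step 4): P = [1, 5] / [2] / [4];  Q = [1, 4] / [2] / [3]
  Insert 6 (step 5): P = [1, 5, 6] / [2] / [4];  Q = [1, 4, 5] / [2] / [3]
  Insert 8 (step 6): P = [1, 5, 6, 8] / [2] / [4];  Q = [1, 4, 5, 6] / [2] / [3]
  Insert 3 (step 7): P = [1, 3, 6, 8] / [2, 5] / [4];  Q = [1, 4, 5, 6] / [2, 7] / [3]
  Insert 7 (step 8): P = [1, 3, 6, 7] / [2, 5, 8] / [4];  Q = [1, 4, 5, 6] / [2, 7, 8] / [3]
Final shape: (4, 3, 1).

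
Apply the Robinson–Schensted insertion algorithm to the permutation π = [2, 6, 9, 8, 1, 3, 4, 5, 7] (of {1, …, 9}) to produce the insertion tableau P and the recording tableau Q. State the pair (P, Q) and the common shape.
P = [1, 3, 4, 5, 7] / [2, 6, 8] / [9];  Q = [1, 2, 3, 8, 9] / [4, 6, 7] / [5];  common shape = (5, 3, 1)

Row-insert the values π_1, π_2, … into P one at a time, bumping the leftmost entry strictly greater than the inserted value down to the next row. The recording tableau Q records, in position (i, j), the step at which that cell was added to P.
  Insert 2 (step 1): P = [2];  Q = [1]
  Insert 6 (step 2): P = [2, 6];  Q = [1, 2]
  Insert 9 (step 3): P = [2, 6, 9];  Q = [1, 2, 3]
  Insert 8 (step 4): P = [2, 6, 8] / [9];  Q = [1, 2, 3] / [4]
  Insert 1 (step 5): P = [1, 6, 8] / [2] / [9];  Q = [1, 2, 3] / [4] / [5]
  Insert 3 (step 6): P = [1, 3, 8] / [2, 6] / [9];  Q = [1, 2, 3] / [4, 6] / [5]
  Insert 4 (step 7): P = [1, 3, 4] / [2, 6, 8] / [9];  Q = [1, 2, 3] / [4, 6, 7] / [5]
  Insert 5 (step 8): P = [1, 3, 4, 5] / [2, 6, 8] / [9];  Q = [1, 2, 3, 8] / [4, 6, 7] / [5]
  Insert 7 (step 9): P = [1, 3, 4, 5, 7] / [2, 6, 8] / [9];  Q = [1, 2, 3, 8, 9] / [4, 6, 7] / [5]
Final shape: (5, 3, 1).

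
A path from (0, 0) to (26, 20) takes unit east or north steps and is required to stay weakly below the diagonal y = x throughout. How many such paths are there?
Number of paths = 1453986335186

By the reflection principle (André's argument), the number of monotone paths to (26, 20) with n ≤ m that never go above y = x is C(46, 26) − C(46, 27) = 5608233007146 − 4154246671960 = 1453986335186.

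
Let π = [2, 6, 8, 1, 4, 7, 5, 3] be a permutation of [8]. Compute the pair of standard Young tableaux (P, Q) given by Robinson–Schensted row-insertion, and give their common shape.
P = [1, 3, 5] / [2, 4, 7] / [6] / [8];  Q = [1, 2, 3] / [4, 5, 6] / [7] / [8];  common shape = (3, 3, 1, 1)

Row-insert the values π_1, π_2, … into P one at a time, bumping the leftmost entry strictly greater than the inserted value down to the next row. The recording tableau Q records, in position (i, j), the step at which that cell was added to P.
  Insert 2 (step 1): P = [2];  Q = [1]
  Insert 6 (step 2): P = [2, 6];  Q = [1, 2]
  Insert 8 (step 3): P = [2, 6, 8];  Q = [1, 2, 3]
  Insert 1 (step 4): P = [1, 6, 8] / [2];  Q = [1, 2, 3] / [4]
  Insert 4 (step 5): P = [1, 4, 8] / [2, 6];  Q = [1, 2, 3] / [4, 5]
  Insert 7 (step 6): P = [1, 4, 7] / [2, 6, 8];  Q = [1, 2, 3] / [4, 5, 6]
  Insert 5 (step 7): P = [1, 4, 5] / [2, 6, 7] / [8];  Q = [1, 2, 3] / [4, 5, 6] / [7]
  Insert 3 (step 8): P = [1, 3, 5] / [2, 4, 7] / [6] / [8];  Q = [1, 2, 3] / [4, 5, 6] / [7] / [8]
Final shape: (3, 3, 1, 1).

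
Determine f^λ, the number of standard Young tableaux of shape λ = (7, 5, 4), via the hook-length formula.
# SYT of shape (7, 5, 4) = 100100

Hook-length formula: f^λ = n! / Π hook(c), product over all cells c of the Young diagram. For λ = (7, 5, 4), n = 16 boxes. Hook lengths by row (left-to-right, top-to-bottom): [9, 8, 7, 6, 4, 2, 1]; [6, 5, 4, 3, 1]; [4, 3, 2, 1]. Product of hooks = 209018880. So f^λ = 16! / 209018880 = 20922789888000 / 209018880 = 100100.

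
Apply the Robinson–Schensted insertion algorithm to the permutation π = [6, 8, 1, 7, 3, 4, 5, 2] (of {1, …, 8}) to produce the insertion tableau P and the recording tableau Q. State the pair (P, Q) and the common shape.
P = [1, 2, 4, 5] / [3, 7] / [6] / [8];  Q = [1, 2, 6, 7] / [3, 4] / [5] / [8];  common shape = (4, 2, 1, 1)

Row-insert the values π_1, π_2, … into P one at a time, bumping the leftmost entry strictly greater than the inserted value down to the next row. The recording tableau Q records, in position (i, j), the step at which that cell was added to P.
  Insert 6 (step 1): P = [6];  Q = [1]
  Insert 8 (step 2): P = [6, 8];  Q = [1, 2]
  Insert 1 (step 3): P = [1, 8] / [6];  Q = [1, 2] / [3]
  Insert 7 (step 4): P = [1, 7] / [6, 8];  Q = [1, 2] / [3, 4]
  Insert 3 (step 5): P = [1, 3] / [6, 7] / [8];  Q = [1, 2] / [3, 4] / [5]
  Insert 4 (step 6): P = [1, 3, 4] / [6, 7] / [8];  Q = [1, 2, 6] / [3, 4] / [5]
  Insert 5 (step 7): P = [1, 3, 4, 5] / [6, 7] / [8];  Q = [1, 2, 6, 7] / [3, 4] / [5]
  Insert 2 (step 8): P = [1, 2, 4, 5] / [3, 7] / [6] / [8];  Q = [1, 2, 6, 7] / [3, 4] / [5] / [8]
Final shape: (4, 2, 1, 1).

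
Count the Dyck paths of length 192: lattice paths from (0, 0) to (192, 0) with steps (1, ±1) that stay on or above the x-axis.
C_96 = 3721443204405954385563870541379246659709506697378694300

These Dyck paths are counted by the Catalan number C_n = (1/(n + 1)) · C(2n, n). For n = 96: C_96 = (1/97) · C(192, 96) = 360979990827377575399695442513786925991822149645733347100/97 = 3721443204405954385563870541379246659709506697378694300.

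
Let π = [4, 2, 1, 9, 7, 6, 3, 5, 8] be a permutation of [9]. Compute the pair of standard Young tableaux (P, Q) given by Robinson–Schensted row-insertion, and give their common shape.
P = [1, 3, 5, 8] / [2, 6] / [4, 7] / [9];  Q = [1, 4, 8, 9] / [2, 5] / [3, 6] / [7];  common shape = (4, 2, 2, 1)

Row-insert the values π_1, π_2, … into P one at a time, bumping the leftmost entry strictly greater than the inserted value down to the next row. The recording tableau Q records, in position (i, j), the step at which that cell was added to P.
  Insert 4 (step 1): P = [4];  Q = [1]
  Insert 2 (step 2): P = [2] / [4];  Q = [1] / [2]
  Insert 1 (step 3): P = [1] / [2] / [4];  Q = [1] / [2] / [3]
  Insert 9 (step 4): P = [1, 9] / [2] / [4];  Q = [1, 4] / [2] / [3]
  Insert 7 (step 5): P = [1, 7] / [2, 9] / [4];  Q = [1, 4] / [2, 5] / [3]
  Insert 6 (step 6): P = [1, 6] / [2, 7] / [4, 9];  Q = [1, 4] / [2, 5] / [3, 6]
  Insert 3 (step 7): P = [1, 3] / [2, 6] / [4, 7] / [9];  Q = [1, 4] / [2, 5] / [3, 6] / [7]
  Insert 5 (step 8): P = [1, 3, 5] / [2, 6] / [4, 7] / [9];  Q = [1, 4, 8] / [2, 5] / [3, 6] / [7]
  Insert 8 (step 9): P = [1, 3, 5, 8] / [2, 6] / [4, 7] / [9];  Q = [1, 4, 8, 9] / [2, 5] / [3, 6] / [7]
Final shape: (4, 2, 2, 1).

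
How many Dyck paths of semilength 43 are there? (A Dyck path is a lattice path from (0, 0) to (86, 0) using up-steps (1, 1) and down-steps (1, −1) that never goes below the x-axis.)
C_43 = 150853479205085351660700

These Dyck paths are counted by the Catalan number C_n = (1/(n + 1)) · C(2n, n). For n = 43: C_43 = (1/44) · C(86, 43) = 6637553085023755473070800/44 = 150853479205085351660700.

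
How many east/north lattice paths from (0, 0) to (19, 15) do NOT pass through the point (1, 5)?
Number of paths = 1777228860

Total paths from (0, 0) to (19, 15): C(34, 19) = 1855967520. Paths through (1, 5): (paths (0, 0) → (1, 5)) × (paths (1, 5) → (19, 15)) = C(6, 1) · C(28, 18) = 6 · 13123110 = 78738660. Avoidance count = 1855967520 − 78738660 = 1777228860.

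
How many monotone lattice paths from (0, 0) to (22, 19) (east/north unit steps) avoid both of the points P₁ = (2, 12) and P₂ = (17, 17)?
Number of paths = 195605756994

Inclusion–exclusion. Total paths: C(41, 22) = 244662670200. Through P₁: C(14, 2)·C(27, 20) = 80810730. Through P₂: C(34, 17)·C(7, 5) = 49005730620. Since P₁ is strictly southwest of P₂, a monotone path through both must visit P₁ then P₂; paths through both = C(14, 2)·C(20, 15)·C(7, 5) = 29628144. Avoid both = 244662670200 − 80810730 − 49005730620 + 29628144 = 195605756994.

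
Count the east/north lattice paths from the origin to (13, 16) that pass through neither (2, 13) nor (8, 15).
Number of paths = 64901451

Inclusion–exclusion. Total paths: C(29, 13) = 67863915. Through P₁: C(15, 2)·C(14, 11) = 38220. Through P₂: C(23, 8)·C(6, 5) = 2941884. Since P₁ is strictly southwest of P₂, a monotone path through both must visit P₁ then P₂; paths through both = C(15, 2)·C(8, 6)·C(6, 5) = 17640. Avoid both = 67863915 − 38220 − 2941884 + 17640 = 64901451.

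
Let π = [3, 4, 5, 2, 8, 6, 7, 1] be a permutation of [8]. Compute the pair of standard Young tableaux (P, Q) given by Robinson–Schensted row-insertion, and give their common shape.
P = [1, 4, 5, 6, 7] / [2, 8] / [3];  Q = [1, 2, 3, 5, 7] / [4, 6] / [8];  common shape = (5, 2, 1)

Row-insert the values π_1, π_2, … into P one at a time, bumping the leftmost entry strictly greater than the inserted value down to the next row. The recording tableau Q records, in position (i, j), the step at which that cell was added to P.
  Insert 3 (step 1): P = [3];  Q = [1]
  Insert 4 (step 2): P = [3, 4];  Q = [1, 2]
  Insert 5 (step 3): P = [3, 4, 5];  Q = [1, 2, 3]
  Insert 2 (step 4): P = [2, 4, 5] / [3];  Q = [1, 2, 3] / [4]
  Insert 8 (step 5): P = [2, 4, 5, 8] / [3];  Q = [1, 2, 3, 5] / [4]
  Insert 6 (step 6): P = [2, 4, 5, 6] / [3, 8];  Q = [1, 2, 3, 5] / [4, 6]
  Insert 7 (step 7): P = [2, 4, 5, 6, 7] / [3, 8];  Q = [1, 2, 3, 5, 7] / [4, 6]
  Insert 1 (step 8): P = [1, 4, 5, 6, 7] / [2, 8] / [3];  Q = [1, 2, 3, 5, 7] / [4, 6] / [8]
Final shape: (5, 2, 1).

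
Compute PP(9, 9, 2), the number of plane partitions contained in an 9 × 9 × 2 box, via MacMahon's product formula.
PP(9, 9, 2) = 449141836

Evaluate the triple product over i = 1..9, j = 1..9, k = 1..2. The factors are (2/1) · (3/2) · (3/2) · (4/3) · (4/3) · (5/4) · (5/4) · (6/5) · … (162 factors total). The numerators and denominators telescope so the product is an integer; carrying out the multiplication exactly gives PP(9, 9, 2) = 449141836.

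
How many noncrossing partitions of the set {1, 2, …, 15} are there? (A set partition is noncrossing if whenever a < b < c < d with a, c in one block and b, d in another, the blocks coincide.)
C_15 = 9694845

These noncrossing partitions are counted by the Catalan number C_n = (1/(n + 1)) · C(2n, n). For n = 15: C_15 = (1/16) · C(30, 15) = 155117520/16 = 9694845.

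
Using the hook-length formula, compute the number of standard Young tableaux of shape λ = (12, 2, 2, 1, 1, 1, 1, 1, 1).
# SYT of shape (12, 2, 2, 1, 1, 1, 1, 1, 1) = 11490402

Hook-length formula: f^λ = n! / Π hook(c), product over all cells c of the Young diagram. For λ = (12, 2, 2, 1, 1, 1, 1, 1, 1), n = 22 boxes. Hook lengths by row (left-to-right, top-to-bottom): [20, 13, 10, 9, 8, 7, 6, 5, 4, 3, 2, 1]; [9, 2]; [8, 1]; [6]; [5]; [4]; [3]; [2]; [1]. Product of hooks = 97820835840000. So f^λ = 22! / 97820835840000 = 1124000727777607680000 / 97820835840000 = 11490402.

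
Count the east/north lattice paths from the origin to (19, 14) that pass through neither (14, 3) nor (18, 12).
Number of paths = 557817885

Inclusion–exclusion. Total paths: C(33, 19) = 818809200. Through P₁: C(17, 14)·C(16, 5) = 2970240. Through P₂: C(30, 18)·C(3, 1) = 259479675. Since P₁ is strictly southwest of P₂, a monotone path through both must visit P₁ then P₂; paths through both = C(17, 14)·C(13, 4)·C(3, 1) = 1458600. Avoid both = 818809200 − 2970240 − 259479675 + 1458600 = 557817885.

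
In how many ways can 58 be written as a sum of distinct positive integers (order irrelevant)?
q(58) = 8808

A partition into distinct parts is a strictly decreasing sequence summing to n. The recurrence d(n, m) = d(n, m−1) + d(n−m, m−1) (use part m at most once) with q(n) = d(n, n) gives q(58) = 8808. (Euler's theorem: # distinct-part partitions = # odd-part partitions.)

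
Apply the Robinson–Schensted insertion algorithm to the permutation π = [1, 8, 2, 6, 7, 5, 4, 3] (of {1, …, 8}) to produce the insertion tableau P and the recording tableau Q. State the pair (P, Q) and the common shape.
P = [1, 2, 3, 7] / [4] / [5] / [6] / [8];  Q = [1, 2, 4, 5] / [3] / [6] / [7] / [8];  common shape = (4, 1, 1, 1, 1)

Row-insert the values π_1, π_2, … into P one at a time, bumping the leftmost entry strictly greater than the inserted value down to the next row. The recording tableau Q records, in position (i, j), the step at which that cell was added to P.
  Insert 1 (step 1): P = [1];  Q = [1]
  Insert 8 (step 2): P = [1, 8];  Q = [1, 2]
  Insert 2 (step 3): P = [1, 2] / [8];  Q = [1, 2] / [3]
  Insert 6 (step 4): P = [1, 2, 6] / [8];  Q = [1, 2, 4] / [3]
  Insert 7 (step 5): P = [1, 2, 6, 7] / [8];  Q = [1, 2, 4, 5] / [3]
  Insert 5 (step 6): P = [1, 2, 5, 7] / [6] / [8];  Q = [1, 2, 4, 5] / [3] / [6]
  Insert 4 (step 7): P = [1, 2, 4, 7] / [5] / [6] / [8];  Q = [1, 2, 4, 5] / [3] / [6] / [7]
  Insert 3 (step 8): P = [1, 2, 3, 7] / [4] / [5] / [6] / [8];  Q = [1, 2, 4, 5] / [3] / [6] / [7] / [8]
Final shape: (4, 1, 1, 1, 1).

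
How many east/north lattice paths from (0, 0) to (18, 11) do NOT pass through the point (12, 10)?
Number of paths = 30070768

Total paths from (0, 0) to (18, 11): C(29, 18) = 34597290. Paths through (12, 10): (paths (0, 0) → (12, 10)) × (paths (12, 10) → (18, 11)) = C(22, 12) · C(7, 6) = 646646 · 7 = 4526522. Avoidance count = 34597290 − 4526522 = 30070768.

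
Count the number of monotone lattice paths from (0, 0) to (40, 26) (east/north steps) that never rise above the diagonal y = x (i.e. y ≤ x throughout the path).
Number of paths = 605225888816998680

By the reflection principle (André's argument), the number of monotone paths to (40, 26) with n ≤ m that never go above y = x is C(66, 40) − C(66, 41) = 1654284096099796392 − 1049058207282797712 = 605225888816998680.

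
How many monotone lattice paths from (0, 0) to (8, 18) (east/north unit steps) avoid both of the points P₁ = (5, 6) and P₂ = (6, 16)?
Number of paths = 934879

Inclusion–exclusion. Total paths: C(26, 8) = 1562275. Through P₁: C(11, 5)·C(15, 3) = 210210. Through P₂: C(22, 6)·C(4, 2) = 447678. Since P₁ is strictly southwest of P₂, a monotone path through both must visit P₁ then P₂; paths through both = C(11, 5)·C(11, 1)·C(4, 2) = 30492. Avoid both = 1562275 − 210210 − 447678 + 30492 = 934879.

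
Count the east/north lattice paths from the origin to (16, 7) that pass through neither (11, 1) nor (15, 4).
Number of paths = 225789

Inclusion–exclusion. Total paths: C(23, 16) = 245157. Through P₁: C(12, 11)·C(11, 5) = 5544. Through P₂: C(19, 15)·C(4, 1) = 15504. Since P₁ is strictly southwest of P₂, a monotone path through both must visit P₁ then P₂; paths through both = C(12, 11)·C(7, 4)·C(4, 1) = 1680. Avoid both = 245157 − 5544 − 15504 + 1680 = 225789.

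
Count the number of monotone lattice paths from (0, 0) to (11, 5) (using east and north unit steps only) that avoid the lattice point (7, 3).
Number of paths = 2568

Total paths from (0, 0) to (11, 5): C(16, 11) = 4368. Paths through (7, 3): (paths (0, 0) → (7, 3)) × (paths (7, 3) → (11, 5)) = C(10, 7) · C(6, 4) = 120 · 15 = 1800. Avoidance count = 4368 − 1800 = 2568.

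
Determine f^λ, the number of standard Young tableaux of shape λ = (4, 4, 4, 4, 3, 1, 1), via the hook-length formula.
# SYT of shape (4, 4, 4, 4, 3, 1, 1) = 69837768

Hook-length formula: f^λ = n! / Π hook(c), product over all cells c of the Young diagram. For λ = (4, 4, 4, 4, 3, 1, 1), n = 21 boxes. Hook lengths by row (left-to-right, top-to-bottom): [10, 7, 6, 4]; [9, 6, 5, 3]; [8, 5, 4, 2]; [7, 4, 3, 1]; [5, 2, 1]; [2]; [1]. Product of hooks = 731566080000. So f^λ = 21! / 731566080000 = 51090942171709440000 / 731566080000 = 69837768.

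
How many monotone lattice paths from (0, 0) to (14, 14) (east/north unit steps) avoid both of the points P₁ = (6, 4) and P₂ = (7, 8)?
Number of paths = 21686760

Inclusion–exclusion. Total paths: C(28, 14) = 40116600. Through P₁: C(10, 6)·C(18, 8) = 9189180. Through P₂: C(15, 7)·C(13, 7) = 11042460. Since P₁ is strictly southwest of P₂, a monotone path through both must visit P₁ then P₂; paths through both = C(10, 6)·C(5, 1)·C(13, 7) = 1801800. Avoid both = 40116600 − 9189180 − 11042460 + 1801800 = 21686760.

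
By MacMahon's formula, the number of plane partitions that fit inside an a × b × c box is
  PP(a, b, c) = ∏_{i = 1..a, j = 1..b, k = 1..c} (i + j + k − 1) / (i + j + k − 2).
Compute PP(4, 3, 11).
PP(4, 3, 11) = 78835120

Evaluate the triple product over i = 1..4, j = 1..3, k = 1..11. The factors are (2/1) · (3/2) · (4/3) · (5/4) · (6/5) · (7/6) · (8/7) · (9/8) · … (132 factors total). The numerators and denominators telescope so the product is an integer; carrying out the multiplication exactly gives PP(4, 3, 11) = 78835120.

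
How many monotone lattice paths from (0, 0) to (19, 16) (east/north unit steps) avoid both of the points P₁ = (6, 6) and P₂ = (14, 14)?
Number of paths = 2410092846

Inclusion–exclusion. Total paths: C(35, 19) = 4059928950. Through P₁: C(12, 6)·C(23, 13) = 1057116984. Through P₂: C(28, 14)·C(7, 5) = 842448600. Since P₁ is strictly southwest of P₂, a monotone path through both must visit P₁ then P₂; paths through both = C(12, 6)·C(16, 8)·C(7, 5) = 249729480. Avoid both = 4059928950 − 1057116984 − 842448600 + 249729480 = 2410092846.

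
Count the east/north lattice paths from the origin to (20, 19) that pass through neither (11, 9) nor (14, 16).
Number of paths = 42884987630

Inclusion–exclusion. Total paths: C(39, 20) = 68923264410. Through P₁: C(20, 11)·C(19, 9) = 15515808880. Through P₂: C(30, 14)·C(9, 6) = 12215504700. Since P₁ is strictly southwest of P₂, a monotone path through both must visit P₁ then P₂; paths through both = C(20, 11)·C(10, 3)·C(9, 6) = 1693036800. Avoid both = 68923264410 − 15515808880 − 12215504700 + 1693036800 = 42884987630.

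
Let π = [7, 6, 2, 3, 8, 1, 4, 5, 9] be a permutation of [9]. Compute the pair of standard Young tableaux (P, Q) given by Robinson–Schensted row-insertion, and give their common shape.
P = [1, 3, 4, 5, 9] / [2, 8] / [6] / [7];  Q = [1, 4, 5, 8, 9] / [2, 7] / [3] / [6];  common shape = (5, 2, 1, 1)

Row-insert the values π_1, π_2, … into P one at a time, bumping the leftmost entry strictly greater than the inserted value down to the next row. The recording tableau Q records, in position (i, j), the step at which that cell was added to P.
  Insert 7 (step 1): P = [7];  Q = [1]
  Insert 6 (step 2): P = [6] / [7];  Q = [1] / [2]
  Insert 2 (step 3): P = [2] / [6] / [7];  Q = [1] / [2] / [3]
  Insert 3 (step 4): P = [2, 3] / [6] / [7];  Q = [1, 4] / [2] / [3]
  Insert 8 (step 5): P = [2, 3, 8] / [6] / [7];  Q = [1, 4, 5] / [2] / [3]
  Insert 1 (step 6): P = [1, 3, 8] / [2] / [6] / [7];  Q = [1, 4, 5] / [2] / [3] / [6]
  Insert 4 (step 7): P = [1, 3, 4] / [2, 8] / [6] / [7];  Q = [1, 4, 5] / [2, 7] / [3] / [6]
  Insert 5 (step 8): P = [1, 3, 4, 5] / [2, 8] / [6] / [7];  Q = [1, 4, 5, 8] / [2, 7] / [3] / [6]
  Insert 9 (step 9): P = [1, 3, 4, 5, 9] / [2, 8] / [6] / [7];  Q = [1, 4, 5, 8, 9] / [2, 7] / [3] / [6]
Final shape: (5, 2, 1, 1).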